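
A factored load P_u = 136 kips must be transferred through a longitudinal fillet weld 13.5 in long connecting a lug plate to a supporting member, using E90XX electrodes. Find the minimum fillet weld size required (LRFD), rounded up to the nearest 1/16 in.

w = 3/8 in

E90XX → F_EXX = 90 ksi.
Total weld length L = 13.5 in.
Required throat t_e = P_u / (φ × 0.6 F_EXX × L) = 136 / (0.75 × 0.6 × 90 × 13.5) = 0.2487 in.
Required leg w = t_e / 0.707 = 0.3518 in → use 3/8 in.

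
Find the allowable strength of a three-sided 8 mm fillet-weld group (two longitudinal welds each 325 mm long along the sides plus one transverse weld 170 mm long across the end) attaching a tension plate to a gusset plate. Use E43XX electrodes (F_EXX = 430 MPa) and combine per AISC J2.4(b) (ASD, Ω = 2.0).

t_e = 0.707 × 8 = 5.656 mm.
R_nwl = 0.6 × 430 × 5.656 × 650 × 10⁻³ = 948.5 kN (longitudinal, 2 welds).
R_nwt = 0.6 × 430 × 5.656 × 170 × 10⁻³ = 248.1 kN (transverse, base value).
(i) R_nwl + R_nwt = 1197 kN; (ii) 0.85 R_nwl + 1.5 R_nwt = 1178 kN.
R_n = max = 1197 kN [governs: (i)]; R_n/Ω = 598.3 kN.

R_n/Ω ≈ 598 kN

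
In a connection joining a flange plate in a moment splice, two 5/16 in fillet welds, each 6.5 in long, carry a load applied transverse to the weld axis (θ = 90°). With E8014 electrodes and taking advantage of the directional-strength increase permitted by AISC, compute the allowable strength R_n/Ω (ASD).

R_n/Ω ≈ 103 kip

E80XX → F_EXX = 80 ksi.
t_e = 0.707 × 0.3125 = 0.2209 in; A_we = 0.2209 × 13 = 2.872 in².
Directional factor: 1.0 + 0.5 sin^1.5(90°) = 1.5.
F_nw = 0.6 × 80 × 1.5 = 72 ksi.
R_n/Ω = (72 × 2.872) / 2.0 = 103.4 kip.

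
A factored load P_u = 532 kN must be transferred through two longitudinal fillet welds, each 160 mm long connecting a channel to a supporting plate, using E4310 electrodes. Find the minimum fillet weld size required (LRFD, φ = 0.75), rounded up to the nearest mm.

E43XX → F_EXX = 430 MPa.
Total weld length L = 320 mm.
Required throat t_e = P_u / (φ × 0.6 F_EXX × L) = 532 / (0.75 × 0.6 × 430 × 320 × 10⁻³) = 8.592 mm.
Required leg w = t_e / 0.707 = 12.15 mm → use 13 mm.

w = 13 mm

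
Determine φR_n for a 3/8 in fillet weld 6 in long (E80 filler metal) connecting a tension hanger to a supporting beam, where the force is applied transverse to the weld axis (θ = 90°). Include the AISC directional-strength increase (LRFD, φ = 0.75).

E80XX → F_EXX = 80 ksi.
t_e = 0.707 × 0.375 = 0.2651 in; A_we = 0.2651 × 6 = 1.591 in².
Directional factor: 1.0 + 0.5 sin^1.5(90°) = 1.5.
F_nw = 0.6 × 80 × 1.5 = 72 ksi.
φR_n = 0.75 × 72 × 1.591 = 85.9 kip.

φR_n ≈ 85.9 kip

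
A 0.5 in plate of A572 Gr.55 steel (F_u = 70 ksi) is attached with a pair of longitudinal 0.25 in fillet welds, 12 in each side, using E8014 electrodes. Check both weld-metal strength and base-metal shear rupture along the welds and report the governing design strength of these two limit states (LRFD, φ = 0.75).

φR_n ≈ 153 kips (weld metal governs)

E80XX → F_EXX = 80 ksi.
t_e = 0.707 × 0.25 = 0.1767 in; L = 24 in.
Weld metal: φR_n = 0.75 × 0.6 × 80 × 0.1767 × 24 = 152.7 kips.
Base metal (shear rupture): φR_n = 0.75 × 0.6 × 70 × 0.5 × 24 = 378 kips.
Governing: weld metal.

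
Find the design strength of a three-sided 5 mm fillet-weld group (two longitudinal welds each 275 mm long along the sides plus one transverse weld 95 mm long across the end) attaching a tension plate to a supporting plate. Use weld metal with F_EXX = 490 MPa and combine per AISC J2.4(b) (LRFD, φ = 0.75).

t_e = 0.707 × 5 = 3.535 mm.
R_nwl = 0.6 × 490 × 3.535 × 550 × 10⁻³ = 571.6 kN (longitudinal, 2 welds).
R_nwt = 0.6 × 490 × 3.535 × 95 × 10⁻³ = 98.73 kN (transverse, base value).
(i) R_nwl + R_nwt = 670.3 kN; (ii) 0.85 R_nwl + 1.5 R_nwt = 634 kN.
R_n = max = 670.3 kN [governs: (i)]; φR_n = 502.8 kN.

φR_n ≈ 503 kN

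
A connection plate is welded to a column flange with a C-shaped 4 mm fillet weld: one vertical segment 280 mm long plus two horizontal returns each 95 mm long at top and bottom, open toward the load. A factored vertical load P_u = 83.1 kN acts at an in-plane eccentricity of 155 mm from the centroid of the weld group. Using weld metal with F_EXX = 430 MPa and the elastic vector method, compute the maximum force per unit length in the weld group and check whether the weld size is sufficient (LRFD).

f_max ≈ 456 N/mm; adequate

Total weld length L_w = 470 mm. Treat welds as unit-width lines.
Centroid: x̄ = 2×95×47.5 / 470 = 19.2 mm from the vertical weld.
Polar moment about centroid: J = I_x + I_y = [280³/12 + 2×95×140²] + [280×19.2² + 2(95³/12 + 95×28.3²)] = 5952000 mm³.
Direct shear f_v = P/L_w = 83.1×10³ / 470 = 176.8 N/mm (vertical).
Torsion M = P·e = 83.1×10³ × 155 = 12880000 N·mm.
Critical point at (x, y) = (75.8, 140) from centroid. f_tx = M·y/J = 303 N/mm; f_ty = M·x/J = 164 N/mm.
Resultant f_max = √[f_tx² + (f_v + f_ty)²] = √[303² + (176.8 + 164)²] = 456 N/mm.
Capacity per unit length: φr_n = 0.75 × 0.6 × 430 × (0.707 × 4) = 547.2 N/mm.
456 ≤ 547.2 → adequate.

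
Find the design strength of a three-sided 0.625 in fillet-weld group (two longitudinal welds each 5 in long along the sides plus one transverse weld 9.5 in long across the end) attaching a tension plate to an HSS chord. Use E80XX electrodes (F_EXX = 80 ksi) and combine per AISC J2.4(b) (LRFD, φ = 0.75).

φR_n ≈ 362 kips

t_e = 0.707 × 0.625 = 0.4419 in.
R_nwl = 0.6 × 80 × 0.4419 × 10 = 212.1 kips (longitudinal, 2 welds).
R_nwt = 0.6 × 80 × 0.4419 × 9.5 = 201.5 kips (transverse, base value).
(i) R_nwl + R_nwt = 413.6 kips; (ii) 0.85 R_nwl + 1.5 R_nwt = 482.5 kips.
R_n = max = 482.5 kips [governs: (ii)]; φR_n = 361.9 kips.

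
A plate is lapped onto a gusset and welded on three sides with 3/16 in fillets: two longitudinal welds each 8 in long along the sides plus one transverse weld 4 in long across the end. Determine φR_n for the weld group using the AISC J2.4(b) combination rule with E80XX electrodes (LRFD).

φR_n ≈ 95.4 kip

E80XX → F_EXX = 80 ksi.
t_e = 0.707 × 0.1875 = 0.1326 in.
R_nwl = 0.6 × 80 × 0.1326 × 16 = 101.8 kip (longitudinal, 2 welds).
R_nwt = 0.6 × 80 × 0.1326 × 4 = 25.45 kip (transverse, base value).
(i) R_nwl + R_nwt = 127.3 kip; (ii) 0.85 R_nwl + 1.5 R_nwt = 124.7 kip.
R_n = max = 127.3 kip [governs: (i)]; φR_n = 95.44 kip.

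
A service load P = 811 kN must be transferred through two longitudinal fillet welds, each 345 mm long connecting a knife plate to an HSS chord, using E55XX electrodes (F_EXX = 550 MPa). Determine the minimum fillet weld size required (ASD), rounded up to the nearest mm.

w = 11 mm

Total weld length L = 690 mm.
Required throat t_e = P × Ω / (0.6 F_EXX × L) = 811 × 2.0 / (0.6 × 550 × 690 × 10⁻³) = 7.123 mm.
Required leg w = t_e / 0.707 = 10.08 mm → use 11 mm.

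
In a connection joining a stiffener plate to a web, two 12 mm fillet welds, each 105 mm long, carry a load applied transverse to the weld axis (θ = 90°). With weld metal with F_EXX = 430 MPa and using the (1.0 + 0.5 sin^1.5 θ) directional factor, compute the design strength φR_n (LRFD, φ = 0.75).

φR_n ≈ 517 kN

t_e = 0.707 × 12 = 8.484 mm; A_we = 8.484 × 210 = 1782 mm².
Directional factor: 1.0 + 0.5 sin^1.5(90°) = 1.5.
F_nw = 0.6 × 430 × 1.5 = 387 MPa.
φR_n = 0.75 × 387 × 1782 × 10⁻³ = 517.1 kN.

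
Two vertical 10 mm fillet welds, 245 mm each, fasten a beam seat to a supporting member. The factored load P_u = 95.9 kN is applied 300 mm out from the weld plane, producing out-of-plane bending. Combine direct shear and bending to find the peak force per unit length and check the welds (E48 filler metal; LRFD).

E48XX → F_EXX = 480 MPa.
L_w = 2 × 245 = 490 mm; section modulus (unit throat) S = 2 × L²/6 = 20010 mm².
Direct shear f_v = P/L_w = 95.9×10³/490 = 195.7 N/mm.
Moment M = P × e = 95.9×10³ × 300 = 28770000 N·mm; bending f_b = M/S = 1438 N/mm.
f_max = √(f_v² + f_b²) = √(195.7² + 1438²) = 1451 N/mm.
φr_n = 0.75 × 0.6 × 480 × (0.707 × 10) = 1527 N/mm → adequate.

f_max ≈ 1450 N/mm; adequate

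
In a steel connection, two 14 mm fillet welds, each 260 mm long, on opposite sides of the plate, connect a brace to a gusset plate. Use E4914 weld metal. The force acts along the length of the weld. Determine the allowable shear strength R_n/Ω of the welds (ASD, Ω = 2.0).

E49XX → F_EXX = 490 MPa.
Effective throat t_e = 0.707 × 14 = 9.898 mm.
Total length L = 520 mm; A_we = 9.898 × 520 = 5147 mm².
F_nw = 0.6 F_EXX = 0.6 × 490 = 294 MPa.
R_n = 294 × 5147 × 10⁻³ = 1513 kN; R_n/Ω = 1513/2.0 = 756.6 kN.

R_n/Ω ≈ 757 kN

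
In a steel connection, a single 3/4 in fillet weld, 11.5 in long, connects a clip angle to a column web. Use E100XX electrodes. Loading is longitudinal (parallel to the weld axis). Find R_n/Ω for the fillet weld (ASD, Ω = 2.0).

E100XX → F_EXX = 100 ksi.
Effective throat t_e = 0.707 × 0.75 = 0.5302 in.
Total length L = 11.5 in; A_we = 0.5302 × 11.5 = 6.098 in².
F_nw = 0.6 F_EXX = 0.6 × 100 = 60 ksi.
R_n = 60 × 6.098 = 365.9 kip; R_n/Ω = 365.9/2.0 = 182.9 kip.

R_n/Ω ≈ 183 kip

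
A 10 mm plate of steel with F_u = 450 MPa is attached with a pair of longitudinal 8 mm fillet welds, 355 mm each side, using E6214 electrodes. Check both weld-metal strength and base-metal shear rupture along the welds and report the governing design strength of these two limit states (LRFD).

φR_n ≈ 1120 kN (weld metal governs)

E62XX → F_EXX = 620 MPa.
t_e = 0.707 × 8 = 5.656 mm; L = 710 mm.
Weld metal: φR_n = 0.75 × 0.6 × 620 × 5.656 × 710 × 10⁻³ = 1120 kN.
Base metal (shear rupture): φR_n = 0.75 × 0.6 × 450 × 10 × 710 × 10⁻³ = 1438 kN.
Governing: weld metal.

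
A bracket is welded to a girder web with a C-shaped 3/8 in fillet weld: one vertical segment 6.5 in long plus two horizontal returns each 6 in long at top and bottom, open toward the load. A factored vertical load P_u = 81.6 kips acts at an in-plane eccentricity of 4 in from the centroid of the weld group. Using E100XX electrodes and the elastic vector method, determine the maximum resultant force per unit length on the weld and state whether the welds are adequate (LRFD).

E100XX → F_EXX = 100 ksi.
Total weld length L_w = 18.5 in. Treat welds as unit-width lines.
Centroid: x̄ = 2×6×3 / 18.5 = 1.946 in from the vertical weld.
Polar moment about centroid: J = I_x + I_y = [6.5³/12 + 2×6×3.25²] + [6.5×1.946² + 2(6³/12 + 6×1.054²)] = 223.6 in³.
Direct shear f_v = P/L_w = 81.6 / 18.5 = 4.411 kip/in (vertical).
Torsion M = P·e = 81.6 × 4 = 326.4 kip·in.
Critical point at (x, y) = (4.054, 3.25) from centroid. f_tx = M·y/J = 4.745 kip/in; f_ty = M·x/J = 5.918 kip/in.
Resultant f_max = √[f_tx² + (f_v + f_ty)²] = √[4.745² + (4.411 + 5.918)²] = 11.37 kip/in.
Capacity per unit length: φr_n = 0.75 × 0.6 × 100 × (0.707 × 0.375) = 11.93 kip/in.
11.37 ≤ 11.93 → adequate.

f_max ≈ 11.4 kip/in; adequate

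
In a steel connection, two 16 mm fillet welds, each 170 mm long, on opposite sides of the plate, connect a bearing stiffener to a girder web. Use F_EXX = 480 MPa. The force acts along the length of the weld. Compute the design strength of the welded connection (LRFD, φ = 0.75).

φR_n ≈ 831 kN

Effective throat t_e = 0.707 × 16 = 11.31 mm.
Total length L = 340 mm; A_we = 11.31 × 340 = 3846 mm².
F_nw = 0.6 F_EXX = 0.6 × 480 = 288 MPa.
φR_n = 0.75 × 288 × 3846 × 10⁻³ = 830.8 kN.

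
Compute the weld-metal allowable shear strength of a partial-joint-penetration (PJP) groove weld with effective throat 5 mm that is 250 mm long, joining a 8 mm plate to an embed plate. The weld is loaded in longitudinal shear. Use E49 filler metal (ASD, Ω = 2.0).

E49XX → F_EXX = 490 MPa.
Effective throat (given) t_e = 5 mm.
A_we = 5 × 250 = 1250 mm².
F_nw = 0.6 F_EXX = 294 MPa.
R_n/Ω = (294 × 1250) / 2.0 × 10⁻³ = 183.8 kN.

R_n/Ω ≈ 184 kN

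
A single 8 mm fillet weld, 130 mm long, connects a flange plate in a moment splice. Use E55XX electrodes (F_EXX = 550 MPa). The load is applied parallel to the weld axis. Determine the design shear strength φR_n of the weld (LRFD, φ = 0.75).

φR_n ≈ 182 kN

Effective throat t_e = 0.707 × 8 = 5.656 mm.
Total length L = 130 mm; A_we = 5.656 × 130 = 735.3 mm².
F_nw = 0.6 F_EXX = 0.6 × 550 = 330 MPa.
φR_n = 0.75 × 330 × 735.3 × 10⁻³ = 182 kN.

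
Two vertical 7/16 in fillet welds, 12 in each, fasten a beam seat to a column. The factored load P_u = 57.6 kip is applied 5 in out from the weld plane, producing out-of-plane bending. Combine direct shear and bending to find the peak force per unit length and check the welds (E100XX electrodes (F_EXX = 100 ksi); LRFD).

f_max ≈ 6.46 kip/in; adequate

L_w = 2 × 12 = 24 in; section modulus (unit throat) S = 2 × L²/6 = 48 in².
Direct shear f_v = P/L_w = 57.6/24 = 2.4 kip/in.
Moment M = P × e = 57.6 × 5 = 288 kip·in; bending f_b = M/S = 6 kip/in.
f_max = √(f_v² + f_b²) = √(2.4² + 6²) = 6.462 kip/in.
φr_n = 0.75 × 0.6 × 100 × (0.707 × 0.4375) = 13.92 kip/in → adequate.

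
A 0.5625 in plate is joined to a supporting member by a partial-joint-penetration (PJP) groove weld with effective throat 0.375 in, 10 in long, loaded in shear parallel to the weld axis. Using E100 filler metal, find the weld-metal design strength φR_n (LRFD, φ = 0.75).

φR_n ≈ 169 kips

E100XX → F_EXX = 100 ksi.
Effective throat (given) t_e = 0.375 in.
A_we = 0.375 × 10 = 3.75 in².
F_nw = 0.6 F_EXX = 60 ksi.
φR_n = 0.75 × 60 × 3.75 = 168.8 kips.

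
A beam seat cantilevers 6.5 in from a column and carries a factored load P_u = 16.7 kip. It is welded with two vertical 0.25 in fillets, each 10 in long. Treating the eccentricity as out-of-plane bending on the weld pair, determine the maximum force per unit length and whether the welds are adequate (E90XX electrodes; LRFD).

E90XX → F_EXX = 90 ksi.
L_w = 2 × 10 = 20 in; section modulus (unit throat) S = 2 × L²/6 = 33.33 in².
Direct shear f_v = P/L_w = 16.7/20 = 0.835 kip/in.
Moment M = P × e = 16.7 × 6.5 = 108.55 kip·in; bending f_b = M/S = 3.256 kip/in.
f_max = √(f_v² + f_b²) = √(0.835² + 3.256²) = 3.362 kip/in.
φr_n = 0.75 × 0.6 × 90 × (0.707 × 0.25) = 7.158 kip/in → adequate.

f_max ≈ 3.36 kip/in; adequate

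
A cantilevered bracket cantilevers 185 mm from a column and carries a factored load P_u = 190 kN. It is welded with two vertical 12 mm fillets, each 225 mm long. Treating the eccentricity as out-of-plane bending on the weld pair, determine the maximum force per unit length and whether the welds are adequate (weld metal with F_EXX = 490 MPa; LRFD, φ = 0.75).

f_max ≈ 2130 N/mm; NOT adequate

L_w = 2 × 225 = 450 mm; section modulus (unit throat) S = 2 × L²/6 = 16880 mm².
Direct shear f_v = P/L_w = 190×10³/450 = 422.2 N/mm.
Moment M = P × e = 190×10³ × 185 = 35150000 N·mm; bending f_b = M/S = 2083 N/mm.
f_max = √(f_v² + f_b²) = √(422.2² + 2083²) = 2125 N/mm.
φr_n = 0.75 × 0.6 × 490 × (0.707 × 12) = 1871 N/mm → NOT adequate.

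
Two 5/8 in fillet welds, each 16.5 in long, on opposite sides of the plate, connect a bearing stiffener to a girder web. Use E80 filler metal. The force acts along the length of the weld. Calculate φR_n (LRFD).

E80XX → F_EXX = 80 ksi.
Effective throat t_e = 0.707 × 0.625 = 0.4419 in.
Total length L = 33 in; A_we = 0.4419 × 33 = 14.58 in².
F_nw = 0.6 F_EXX = 0.6 × 80 = 48 ksi.
φR_n = 0.75 × 48 × 14.58 = 524.9 kips.

φR_n ≈ 525 kips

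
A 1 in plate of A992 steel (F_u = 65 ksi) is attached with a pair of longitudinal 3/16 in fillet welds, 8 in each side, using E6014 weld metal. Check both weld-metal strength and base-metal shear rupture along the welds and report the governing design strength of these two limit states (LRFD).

E60XX → F_EXX = 60 ksi.
t_e = 0.707 × 0.1875 = 0.1326 in; L = 16 in.
Weld metal: φR_n = 0.75 × 0.6 × 60 × 0.1326 × 16 = 57.27 kips.
Base metal (shear rupture): φR_n = 0.75 × 0.6 × 65 × 1 × 16 = 468 kips.
Governing: weld metal.

φR_n ≈ 57.3 kips (weld metal governs)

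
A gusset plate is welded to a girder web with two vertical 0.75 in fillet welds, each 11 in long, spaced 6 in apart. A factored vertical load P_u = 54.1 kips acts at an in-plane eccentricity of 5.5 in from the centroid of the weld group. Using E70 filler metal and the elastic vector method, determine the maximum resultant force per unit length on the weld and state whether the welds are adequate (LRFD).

f_max ≈ 6.02 kip/in; adequate

E70XX → F_EXX = 70 ksi.
Total weld length L_w = 22 in. Treat welds as unit-width lines.
Polar moment about centroid: J = 2[d³/12 + d(b/2)²] = 2[11³/12 + 11×3²] = 419.8 in³.
Direct shear f_v = P/L_w = 54.1 / 22 = 2.459 kip/in (vertical).
Torsion M = P·e = 54.1 × 5.5 = 297.55 kip·in.
Critical point at (x, y) = (3, 5.5) from centroid. f_tx = M·y/J = 3.898 kip/in; f_ty = M·x/J = 2.126 kip/in.
Resultant f_max = √[f_tx² + (f_v + f_ty)²] = √[3.898² + (2.459 + 2.126)²] = 6.018 kip/in.
Capacity per unit length: φr_n = 0.75 × 0.6 × 70 × (0.707 × 0.75) = 16.7 kip/in.
6.018 ≤ 16.7 → adequate.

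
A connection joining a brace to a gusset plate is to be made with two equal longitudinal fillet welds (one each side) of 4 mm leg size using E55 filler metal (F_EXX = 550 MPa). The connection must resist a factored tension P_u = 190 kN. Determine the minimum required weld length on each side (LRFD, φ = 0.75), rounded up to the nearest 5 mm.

Throat t_e = 0.707 × 4 = 2.828 mm.
φr_n = 0.75 × 0.6 × 550 × 2.828 × 10⁻³ = 0.6999 kN/mm.
L_req = P_u / φr_n = 190 / 0.6999 = 271.5 mm total.
Per side: 271.5 / 2 = 135.7 mm.
Round up → use L = 140 mm on each side.

L = 140 mm on each side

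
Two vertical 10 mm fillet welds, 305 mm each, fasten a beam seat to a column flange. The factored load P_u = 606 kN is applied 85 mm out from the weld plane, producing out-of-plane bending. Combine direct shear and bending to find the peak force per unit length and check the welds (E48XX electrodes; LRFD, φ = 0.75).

f_max ≈ 1940 N/mm; NOT adequate

E48XX → F_EXX = 480 MPa.
L_w = 2 × 305 = 610 mm; section modulus (unit throat) S = 2 × L²/6 = 31010 mm².
Direct shear f_v = P/L_w = 606×10³/610 = 993.4 N/mm.
Moment M = P × e = 606×10³ × 85 = 51510000 N·mm; bending f_b = M/S = 1661 N/mm.
f_max = √(f_v² + f_b²) = √(993.4² + 1661²) = 1936 N/mm.
φr_n = 0.75 × 0.6 × 480 × (0.707 × 10) = 1527 N/mm → NOT adequate.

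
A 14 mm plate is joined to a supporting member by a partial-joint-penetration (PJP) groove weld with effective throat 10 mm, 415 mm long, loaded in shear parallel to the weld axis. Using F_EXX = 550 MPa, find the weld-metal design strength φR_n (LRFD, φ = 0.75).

Effective throat (given) t_e = 10 mm.
A_we = 10 × 415 = 4150 mm².
F_nw = 0.6 F_EXX = 330 MPa.
φR_n = 0.75 × 330 × 4150 × 10⁻³ = 1027 kN.

φR_n ≈ 1030 kN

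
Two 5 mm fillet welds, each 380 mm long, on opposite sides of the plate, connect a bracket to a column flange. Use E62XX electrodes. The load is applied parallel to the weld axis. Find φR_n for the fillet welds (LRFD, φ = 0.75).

φR_n ≈ 750 kN

E62XX → F_EXX = 620 MPa.
Effective throat t_e = 0.707 × 5 = 3.535 mm.
Total length L = 760 mm; A_we = 3.535 × 760 = 2687 mm².
F_nw = 0.6 F_EXX = 0.6 × 620 = 372 MPa.
φR_n = 0.75 × 372 × 2687 × 10⁻³ = 749.6 kN.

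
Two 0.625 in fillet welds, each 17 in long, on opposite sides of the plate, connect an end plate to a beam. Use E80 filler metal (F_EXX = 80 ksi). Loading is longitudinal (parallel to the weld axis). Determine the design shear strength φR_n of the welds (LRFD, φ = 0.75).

Effective throat t_e = 0.707 × 0.625 = 0.4419 in.
Total length L = 34 in; A_we = 0.4419 × 34 = 15.02 in².
F_nw = 0.6 F_EXX = 0.6 × 80 = 48 ksi.
φR_n = 0.75 × 48 × 15.02 = 540.9 kips.

φR_n ≈ 541 kips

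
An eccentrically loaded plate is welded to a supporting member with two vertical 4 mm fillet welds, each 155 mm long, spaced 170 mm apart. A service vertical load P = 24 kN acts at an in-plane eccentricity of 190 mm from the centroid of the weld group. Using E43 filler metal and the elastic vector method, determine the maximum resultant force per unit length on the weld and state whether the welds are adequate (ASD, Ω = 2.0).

E43XX → F_EXX = 430 MPa.
Total weld length L_w = 310 mm. Treat welds as unit-width lines.
Polar moment about centroid: J = 2[d³/12 + d(b/2)²] = 2[155³/12 + 155×85²] = 2860000 mm³.
Direct shear f_v = P/L_w = 24×10³ / 310 = 77.42 N/mm (vertical).
Torsion M = P·e = 24×10³ × 190 = 4560000 N·mm.
Critical point at (x, y) = (85, 77.5) from centroid. f_tx = M·y/J = 123.5 N/mm; f_ty = M·x/J = 135.5 N/mm.
Resultant f_max = √[f_tx² + (f_v + f_ty)²] = √[123.5² + (77.42 + 135.5)²] = 246.2 N/mm.
Capacity per unit length: r_n/Ω = (1/2.0) × 0.6 × 430 × (0.707 × 4) = 364.8 N/mm.
246.2 ≤ 364.8 → adequate.

f_max ≈ 246 N/mm; adequate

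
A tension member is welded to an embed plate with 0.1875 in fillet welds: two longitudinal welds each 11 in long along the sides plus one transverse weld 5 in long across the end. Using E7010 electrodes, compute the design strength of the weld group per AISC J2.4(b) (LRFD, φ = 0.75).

E70XX → F_EXX = 70 ksi.
t_e = 0.707 × 0.1875 = 0.1326 in.
R_nwl = 0.6 × 70 × 0.1326 × 22 = 122.5 kip (longitudinal, 2 welds).
R_nwt = 0.6 × 70 × 0.1326 × 5 = 27.84 kip (transverse, base value).
(i) R_nwl + R_nwt = 150.3 kip; (ii) 0.85 R_nwl + 1.5 R_nwt = 145.9 kip.
R_n = max = 150.3 kip [governs: (i)]; φR_n = 112.7 kip.

φR_n ≈ 113 kip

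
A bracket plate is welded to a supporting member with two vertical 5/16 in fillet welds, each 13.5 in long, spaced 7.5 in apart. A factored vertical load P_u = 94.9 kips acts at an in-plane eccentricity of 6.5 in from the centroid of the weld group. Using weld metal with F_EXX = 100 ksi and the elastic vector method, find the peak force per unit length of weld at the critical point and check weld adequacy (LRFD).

f_max ≈ 8.33 kip/in; adequate

Total weld length L_w = 27 in. Treat welds as unit-width lines.
Polar moment about centroid: J = 2[d³/12 + d(b/2)²] = 2[13.5³/12 + 13.5×3.75²] = 789.8 in³.
Direct shear f_v = P/L_w = 94.9 / 27 = 3.515 kip/in (vertical).
Torsion M = P·e = 94.9 × 6.5 = 616.85 kip·in.
Critical point at (x, y) = (3.75, 6.75) from centroid. f_tx = M·y/J = 5.272 kip/in; f_ty = M·x/J = 2.929 kip/in.
Resultant f_max = √[f_tx² + (f_v + f_ty)²] = √[5.272² + (3.515 + 2.929)²] = 8.326 kip/in.
Capacity per unit length: φr_n = 0.75 × 0.6 × 100 × (0.707 × 0.3125) = 9.942 kip/in.
8.326 ≤ 9.942 → adequate.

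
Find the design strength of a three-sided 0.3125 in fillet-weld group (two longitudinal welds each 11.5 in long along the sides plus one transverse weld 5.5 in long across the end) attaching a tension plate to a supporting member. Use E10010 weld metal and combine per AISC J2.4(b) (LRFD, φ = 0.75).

E100XX → F_EXX = 100 ksi.
t_e = 0.707 × 0.3125 = 0.2209 in.
R_nwl = 0.6 × 100 × 0.2209 × 23 = 304.9 kip (longitudinal, 2 welds).
R_nwt = 0.6 × 100 × 0.2209 × 5.5 = 72.91 kip (transverse, base value).
(i) R_nwl + R_nwt = 377.8 kip; (ii) 0.85 R_nwl + 1.5 R_nwt = 368.5 kip.
R_n = max = 377.8 kip [governs: (i)]; φR_n = 283.4 kip.

φR_n ≈ 283 kip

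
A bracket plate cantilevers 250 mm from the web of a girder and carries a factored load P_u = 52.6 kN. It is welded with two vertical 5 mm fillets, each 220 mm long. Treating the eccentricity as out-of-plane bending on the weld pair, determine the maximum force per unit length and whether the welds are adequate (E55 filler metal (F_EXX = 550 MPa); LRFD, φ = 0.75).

L_w = 2 × 220 = 440 mm; section modulus (unit throat) S = 2 × L²/6 = 16130 mm².
Direct shear f_v = P/L_w = 52.6×10³/440 = 119.5 N/mm.
Moment M = P × e = 52.6×10³ × 250 = 13150000 N·mm; bending f_b = M/S = 815.1 N/mm.
f_max = √(f_v² + f_b²) = √(119.5² + 815.1²) = 823.8 N/mm.
φr_n = 0.75 × 0.6 × 550 × (0.707 × 5) = 874.9 N/mm → adequate.

f_max ≈ 824 N/mm; adequate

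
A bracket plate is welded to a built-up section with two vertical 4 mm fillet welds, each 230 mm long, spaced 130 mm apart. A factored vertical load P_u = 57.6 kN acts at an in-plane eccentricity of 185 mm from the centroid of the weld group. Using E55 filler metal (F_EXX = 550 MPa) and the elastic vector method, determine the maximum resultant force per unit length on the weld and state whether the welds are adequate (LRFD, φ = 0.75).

Total weld length L_w = 460 mm. Treat welds as unit-width lines.
Polar moment about centroid: J = 2[d³/12 + d(b/2)²] = 2[230³/12 + 230×65²] = 3971000 mm³.
Direct shear f_v = P/L_w = 57.6×10³ / 460 = 125.2 N/mm (vertical).
Torsion M = P·e = 57.6×10³ × 185 = 10656000 N·mm.
Critical point at (x, y) = (65, 115) from centroid. f_tx = M·y/J = 308.6 N/mm; f_ty = M·x/J = 174.4 N/mm.
Resultant f_max = √[f_tx² + (f_v + f_ty)²] = √[308.6² + (125.2 + 174.4)²] = 430.1 N/mm.
Capacity per unit length: φr_n = 0.75 × 0.6 × 550 × (0.707 × 4) = 699.9 N/mm.
430.1 ≤ 699.9 → adequate.

f_max ≈ 430 N/mm; adequate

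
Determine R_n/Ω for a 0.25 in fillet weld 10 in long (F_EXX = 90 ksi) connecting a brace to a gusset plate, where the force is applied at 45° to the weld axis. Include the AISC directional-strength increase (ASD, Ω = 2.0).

t_e = 0.707 × 0.25 = 0.1767 in; A_we = 0.1767 × 10 = 1.767 in².
Directional factor: 1.0 + 0.5 sin^1.5(45°) = 1.297.
F_nw = 0.6 × 90 × 1.297 = 70.05 ksi.
R_n/Ω = (70.05 × 1.767) / 2.0 = 61.91 kip.

R_n/Ω ≈ 61.9 kip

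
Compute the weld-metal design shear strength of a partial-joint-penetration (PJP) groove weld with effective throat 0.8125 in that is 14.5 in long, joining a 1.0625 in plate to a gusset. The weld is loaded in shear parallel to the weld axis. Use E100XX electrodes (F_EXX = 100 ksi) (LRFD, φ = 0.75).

φR_n ≈ 530 kips

Effective throat (given) t_e = 0.8125 in.
A_we = 0.8125 × 14.5 = 11.78 in².
F_nw = 0.6 F_EXX = 60 ksi.
φR_n = 0.75 × 60 × 11.78 = 530.2 kips.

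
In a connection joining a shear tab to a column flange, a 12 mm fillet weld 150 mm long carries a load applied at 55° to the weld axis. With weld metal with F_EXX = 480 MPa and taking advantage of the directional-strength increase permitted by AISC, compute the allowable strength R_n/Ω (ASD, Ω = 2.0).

t_e = 0.707 × 12 = 8.484 mm; A_we = 8.484 × 150 = 1273 mm².
Directional factor: 1.0 + 0.5 sin^1.5(55°) = 1.371.
F_nw = 0.6 × 480 × 1.371 = 394.8 MPa.
R_n/Ω = (394.8 × 1273) / 2.0 × 10⁻³ = 251.2 kN.

R_n/Ω ≈ 251 kN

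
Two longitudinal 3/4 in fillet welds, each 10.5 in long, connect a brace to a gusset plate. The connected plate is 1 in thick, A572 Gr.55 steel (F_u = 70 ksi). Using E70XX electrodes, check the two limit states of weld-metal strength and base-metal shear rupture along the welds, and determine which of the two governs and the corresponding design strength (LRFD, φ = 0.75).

φR_n ≈ 351 kips (weld metal governs)

E70XX → F_EXX = 70 ksi.
t_e = 0.707 × 0.75 = 0.5302 in; L = 21 in.
Weld metal: φR_n = 0.75 × 0.6 × 70 × 0.5302 × 21 = 350.8 kips.
Base metal (shear rupture): φR_n = 0.75 × 0.6 × 70 × 1 × 21 = 661.5 kips.
Governing: weld metal.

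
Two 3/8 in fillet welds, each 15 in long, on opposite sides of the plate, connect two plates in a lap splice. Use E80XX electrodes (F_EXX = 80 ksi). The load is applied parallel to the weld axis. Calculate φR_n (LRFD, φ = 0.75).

Effective throat t_e = 0.707 × 0.375 = 0.2651 in.
Total length L = 30 in; A_we = 0.2651 × 30 = 7.954 in².
F_nw = 0.6 F_EXX = 0.6 × 80 = 48 ksi.
φR_n = 0.75 × 48 × 7.954 = 286.3 kips.

φR_n ≈ 286 kips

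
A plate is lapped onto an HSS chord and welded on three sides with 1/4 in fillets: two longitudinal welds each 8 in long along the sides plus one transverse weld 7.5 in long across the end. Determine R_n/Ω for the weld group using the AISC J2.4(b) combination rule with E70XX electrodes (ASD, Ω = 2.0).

E70XX → F_EXX = 70 ksi.
t_e = 0.707 × 0.25 = 0.1767 in.
R_nwl = 0.6 × 70 × 0.1767 × 16 = 118.8 kips (longitudinal, 2 welds).
R_nwt = 0.6 × 70 × 0.1767 × 7.5 = 55.68 kips (transverse, base value).
(i) R_nwl + R_nwt = 174.5 kips; (ii) 0.85 R_nwl + 1.5 R_nwt = 184.5 kips.
R_n = max = 184.5 kips [governs: (ii)]; R_n/Ω = 92.24 kips.

R_n/Ω ≈ 92.2 kips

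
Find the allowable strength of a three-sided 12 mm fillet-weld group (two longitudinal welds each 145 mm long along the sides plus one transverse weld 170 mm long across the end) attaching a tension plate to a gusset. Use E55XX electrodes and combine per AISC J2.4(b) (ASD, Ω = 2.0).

R_n/Ω ≈ 702 kN

E55XX → F_EXX = 550 MPa.
t_e = 0.707 × 12 = 8.484 mm.
R_nwl = 0.6 × 550 × 8.484 × 290 × 10⁻³ = 811.9 kN (longitudinal, 2 welds).
R_nwt = 0.6 × 550 × 8.484 × 170 × 10⁻³ = 476 kN (transverse, base value).
(i) R_nwl + R_nwt = 1288 kN; (ii) 0.85 R_nwl + 1.5 R_nwt = 1404 kN.
R_n = max = 1404 kN [governs: (ii)]; R_n/Ω = 702 kN.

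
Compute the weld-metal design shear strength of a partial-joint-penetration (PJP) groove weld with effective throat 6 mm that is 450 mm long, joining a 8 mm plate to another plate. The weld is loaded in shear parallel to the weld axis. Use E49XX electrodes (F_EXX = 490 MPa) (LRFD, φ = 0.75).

φR_n ≈ 595 kN

Effective throat (given) t_e = 6 mm.
A_we = 6 × 450 = 2700 mm².
F_nw = 0.6 F_EXX = 294 MPa.
φR_n = 0.75 × 294 × 2700 × 10⁻³ = 595.4 kN.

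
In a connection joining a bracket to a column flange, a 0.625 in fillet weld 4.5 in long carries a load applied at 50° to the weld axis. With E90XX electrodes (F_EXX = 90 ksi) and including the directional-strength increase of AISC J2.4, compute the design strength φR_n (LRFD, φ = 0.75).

φR_n ≈ 108 kips

t_e = 0.707 × 0.625 = 0.4419 in; A_we = 0.4419 × 4.5 = 1.988 in².
Directional factor: 1.0 + 0.5 sin^1.5(50°) = 1.335.
F_nw = 0.6 × 90 × 1.335 = 72.1 ksi.
φR_n = 0.75 × 72.1 × 1.988 = 107.5 kips.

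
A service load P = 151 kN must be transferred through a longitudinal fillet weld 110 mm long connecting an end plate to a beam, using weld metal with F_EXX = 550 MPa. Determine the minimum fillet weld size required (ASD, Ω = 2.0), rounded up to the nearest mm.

Total weld length L = 110 mm.
Required throat t_e = P × Ω / (0.6 F_EXX × L) = 151 × 2.0 / (0.6 × 550 × 110 × 10⁻³) = 8.32 mm.
Required leg w = t_e / 0.707 = 11.77 mm → use 12 mm.

w = 12 mm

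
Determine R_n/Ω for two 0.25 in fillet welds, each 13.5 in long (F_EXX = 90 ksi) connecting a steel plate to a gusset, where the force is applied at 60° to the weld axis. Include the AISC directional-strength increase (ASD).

t_e = 0.707 × 0.25 = 0.1767 in; A_we = 0.1767 × 27 = 4.772 in².
Directional factor: 1.0 + 0.5 sin^1.5(60°) = 1.403.
F_nw = 0.6 × 90 × 1.403 = 75.76 ksi.
R_n/Ω = (75.76 × 4.772) / 2.0 = 180.8 kip.

R_n/Ω ≈ 181 kip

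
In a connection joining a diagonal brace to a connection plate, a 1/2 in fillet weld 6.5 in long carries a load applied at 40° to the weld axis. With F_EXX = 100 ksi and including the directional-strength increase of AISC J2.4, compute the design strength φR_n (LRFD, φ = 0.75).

φR_n ≈ 130 kip

t_e = 0.707 × 0.5 = 0.3535 in; A_we = 0.3535 × 6.5 = 2.298 in².
Directional factor: 1.0 + 0.5 sin^1.5(40°) = 1.258.
F_nw = 0.6 × 100 × 1.258 = 75.46 ksi.
φR_n = 0.75 × 75.46 × 2.298 = 130 kip.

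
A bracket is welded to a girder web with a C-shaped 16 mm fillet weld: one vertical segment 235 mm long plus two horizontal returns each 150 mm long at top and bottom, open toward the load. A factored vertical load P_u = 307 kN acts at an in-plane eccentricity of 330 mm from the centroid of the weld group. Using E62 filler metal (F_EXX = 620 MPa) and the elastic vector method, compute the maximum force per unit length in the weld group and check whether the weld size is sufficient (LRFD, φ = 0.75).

f_max ≈ 2900 N/mm; adequate

Total weld length L_w = 535 mm. Treat welds as unit-width lines.
Centroid: x̄ = 2×150×75 / 535 = 42.06 mm from the vertical weld.
Polar moment about centroid: J = I_x + I_y = [235³/12 + 2×150×117.5²] + [235×42.06² + 2(150³/12 + 150×32.94²)] = 6527000 mm³.
Direct shear f_v = P/L_w = 307×10³ / 535 = 573.8 N/mm (vertical).
Torsion M = P·e = 307×10³ × 330 = 101310000 N·mm.
Critical point at (x, y) = (107.9, 117.5) from centroid. f_tx = M·y/J = 1824 N/mm; f_ty = M·x/J = 1675 N/mm.
Resultant f_max = √[f_tx² + (f_v + f_ty)²] = √[1824² + (573.8 + 1675)²] = 2896 N/mm.
Capacity per unit length: φr_n = 0.75 × 0.6 × 620 × (0.707 × 16) = 3156 N/mm.
2896 ≤ 3156 → adequate.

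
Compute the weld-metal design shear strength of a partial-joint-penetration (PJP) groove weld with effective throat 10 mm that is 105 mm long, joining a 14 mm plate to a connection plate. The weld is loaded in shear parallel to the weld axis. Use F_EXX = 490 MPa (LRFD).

Effective throat (given) t_e = 10 mm.
A_we = 10 × 105 = 1050 mm².
F_nw = 0.6 F_EXX = 294 MPa.
φR_n = 0.75 × 294 × 1050 × 10⁻³ = 231.5 kN.

φR_n ≈ 232 kN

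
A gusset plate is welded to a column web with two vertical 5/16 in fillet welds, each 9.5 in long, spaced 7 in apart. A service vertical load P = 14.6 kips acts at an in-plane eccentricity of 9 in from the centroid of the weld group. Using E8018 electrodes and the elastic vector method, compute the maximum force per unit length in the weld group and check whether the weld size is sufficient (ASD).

E80XX → F_EXX = 80 ksi.
Total weld length L_w = 19 in. Treat welds as unit-width lines.
Polar moment about centroid: J = 2[d³/12 + d(b/2)²] = 2[9.5³/12 + 9.5×3.5²] = 375.6 in³.
Direct shear f_v = P/L_w = 14.6 / 19 = 0.7684 kip/in (vertical).
Torsion M = P·e = 14.6 × 9 = 131.4 kip·in.
Critical point at (x, y) = (3.5, 4.75) from centroid. f_tx = M·y/J = 1.662 kip/in; f_ty = M·x/J = 1.224 kip/in.
Resultant f_max = √[f_tx² + (f_v + f_ty)²] = √[1.662² + (0.7684 + 1.224)²] = 2.595 kip/in.
Capacity per unit length: r_n/Ω = (1/2.0) × 0.6 × 80 × (0.707 × 0.3125) = 5.302 kip/in.
2.595 ≤ 5.302 → adequate.

f_max ≈ 2.59 kip/in; adequate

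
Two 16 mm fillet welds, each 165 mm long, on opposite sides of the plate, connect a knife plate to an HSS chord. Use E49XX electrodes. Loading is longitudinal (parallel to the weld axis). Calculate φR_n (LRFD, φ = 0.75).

φR_n ≈ 823 kN

E49XX → F_EXX = 490 MPa.
Effective throat t_e = 0.707 × 16 = 11.31 mm.
Total length L = 330 mm; A_we = 11.31 × 330 = 3733 mm².
F_nw = 0.6 F_EXX = 0.6 × 490 = 294 MPa.
φR_n = 0.75 × 294 × 3733 × 10⁻³ = 823.1 kN.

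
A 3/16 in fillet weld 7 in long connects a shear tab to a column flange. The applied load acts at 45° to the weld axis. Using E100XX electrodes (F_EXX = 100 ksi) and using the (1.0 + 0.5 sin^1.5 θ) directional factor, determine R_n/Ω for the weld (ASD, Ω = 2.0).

t_e = 0.707 × 0.1875 = 0.1326 in; A_we = 0.1326 × 7 = 0.9279 in².
Directional factor: 1.0 + 0.5 sin^1.5(45°) = 1.297.
F_nw = 0.6 × 100 × 1.297 = 77.84 ksi.
R_n/Ω = (77.84 × 0.9279) / 2.0 = 36.11 kip.

R_n/Ω ≈ 36.1 kip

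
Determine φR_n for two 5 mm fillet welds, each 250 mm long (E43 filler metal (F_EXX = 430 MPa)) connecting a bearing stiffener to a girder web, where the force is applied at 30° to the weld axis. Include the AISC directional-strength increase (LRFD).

φR_n ≈ 402 kN

t_e = 0.707 × 5 = 3.535 mm; A_we = 3.535 × 500 = 1767 mm².
Directional factor: 1.0 + 0.5 sin^1.5(30°) = 1.177.
F_nw = 0.6 × 430 × 1.177 = 303.6 MPa.
φR_n = 0.75 × 303.6 × 1767 × 10⁻³ = 402.5 kN.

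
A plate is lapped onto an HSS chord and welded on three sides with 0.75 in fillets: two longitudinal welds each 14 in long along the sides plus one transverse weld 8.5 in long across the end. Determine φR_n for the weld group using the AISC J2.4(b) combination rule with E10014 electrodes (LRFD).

φR_n ≈ 872 kip

E100XX → F_EXX = 100 ksi.
t_e = 0.707 × 0.75 = 0.5302 in.
R_nwl = 0.6 × 100 × 0.5302 × 28 = 890.8 kip (longitudinal, 2 welds).
R_nwt = 0.6 × 100 × 0.5302 × 8.5 = 270.4 kip (transverse, base value).
(i) R_nwl + R_nwt = 1161 kip; (ii) 0.85 R_nwl + 1.5 R_nwt = 1163 kip.
R_n = max = 1163 kip [governs: (ii)]; φR_n = 872.1 kip.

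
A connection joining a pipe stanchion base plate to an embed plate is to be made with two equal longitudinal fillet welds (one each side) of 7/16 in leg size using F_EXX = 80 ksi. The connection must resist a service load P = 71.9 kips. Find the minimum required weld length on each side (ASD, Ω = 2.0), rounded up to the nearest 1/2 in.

Throat t_e = 0.707 × 0.4375 = 0.3093 in.
r_n/Ω = (0.6 × 80 × 0.3093) / 2.0 = 7.423 kip/in.
L_req = P / (r_n/Ω) = 71.9 / 7.423 = 9.685 in total.
Per side: 9.685 / 2 = 4.843 in.
Round up → use L = 5 in on each side.

L = 5 in on each side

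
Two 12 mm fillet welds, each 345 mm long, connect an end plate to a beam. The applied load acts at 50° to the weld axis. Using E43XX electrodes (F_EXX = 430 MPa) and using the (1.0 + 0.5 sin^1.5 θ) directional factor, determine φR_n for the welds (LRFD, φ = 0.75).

φR_n ≈ 1510 kN

t_e = 0.707 × 12 = 8.484 mm; A_we = 8.484 × 690 = 5854 mm².
Directional factor: 1.0 + 0.5 sin^1.5(50°) = 1.335.
F_nw = 0.6 × 430 × 1.335 = 344.5 MPa.
φR_n = 0.75 × 344.5 × 5854 × 10⁻³ = 1512 kN.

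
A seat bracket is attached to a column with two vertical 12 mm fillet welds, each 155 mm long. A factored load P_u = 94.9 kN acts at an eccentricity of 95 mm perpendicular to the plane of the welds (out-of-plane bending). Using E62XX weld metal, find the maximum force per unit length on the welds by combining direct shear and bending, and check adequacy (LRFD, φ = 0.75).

E62XX → F_EXX = 620 MPa.
L_w = 2 × 155 = 310 mm; section modulus (unit throat) S = 2 × L²/6 = 8008 mm².
Direct shear f_v = P/L_w = 94.9×10³/310 = 306.1 N/mm.
Moment M = P × e = 94.9×10³ × 95 = 9015500 N·mm; bending f_b = M/S = 1126 N/mm.
f_max = √(f_v² + f_b²) = √(306.1² + 1126²) = 1167 N/mm.
φr_n = 0.75 × 0.6 × 620 × (0.707 × 12) = 2367 N/mm → adequate.

f_max ≈ 1170 N/mm; adequate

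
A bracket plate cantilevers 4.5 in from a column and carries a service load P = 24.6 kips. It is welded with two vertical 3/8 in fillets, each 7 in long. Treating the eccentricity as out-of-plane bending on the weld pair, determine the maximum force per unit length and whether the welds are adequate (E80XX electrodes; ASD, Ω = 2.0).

E80XX → F_EXX = 80 ksi.
L_w = 2 × 7 = 14 in; section modulus (unit throat) S = 2 × L²/6 = 16.33 in².
Direct shear f_v = P/L_w = 24.6/14 = 1.757 kip/in.
Moment M = P × e = 24.6 × 4.5 = 110.7 kip·in; bending f_b = M/S = 6.778 kip/in.
f_max = √(f_v² + f_b²) = √(1.757² + 6.778²) = 7.002 kip/in.
r_n/Ω = (1/2.0) × 0.6 × 80 × (0.707 × 0.375) = 6.363 kip/in → NOT adequate.

f_max ≈ 7 kip/in; NOT adequate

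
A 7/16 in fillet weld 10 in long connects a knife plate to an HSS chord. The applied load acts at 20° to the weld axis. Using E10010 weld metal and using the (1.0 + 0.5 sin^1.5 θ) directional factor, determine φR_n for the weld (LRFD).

φR_n ≈ 153 kip

E100XX → F_EXX = 100 ksi.
t_e = 0.707 × 0.4375 = 0.3093 in; A_we = 0.3093 × 10 = 3.093 in².
Directional factor: 1.0 + 0.5 sin^1.5(20°) = 1.1.
F_nw = 0.6 × 100 × 1.1 = 66 ksi.
φR_n = 0.75 × 66 × 3.093 = 153.1 kip.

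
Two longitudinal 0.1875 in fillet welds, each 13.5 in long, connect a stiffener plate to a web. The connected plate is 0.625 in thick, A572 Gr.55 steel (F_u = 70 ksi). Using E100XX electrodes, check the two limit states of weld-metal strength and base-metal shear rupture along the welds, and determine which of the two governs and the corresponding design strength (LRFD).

E100XX → F_EXX = 100 ksi.
t_e = 0.707 × 0.1875 = 0.1326 in; L = 27 in.
Weld metal: φR_n = 0.75 × 0.6 × 100 × 0.1326 × 27 = 161.1 kip.
Base metal (shear rupture): φR_n = 0.75 × 0.6 × 70 × 0.625 × 27 = 531.6 kip.
Governing: weld metal.

φR_n ≈ 161 kip (weld metal governs)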